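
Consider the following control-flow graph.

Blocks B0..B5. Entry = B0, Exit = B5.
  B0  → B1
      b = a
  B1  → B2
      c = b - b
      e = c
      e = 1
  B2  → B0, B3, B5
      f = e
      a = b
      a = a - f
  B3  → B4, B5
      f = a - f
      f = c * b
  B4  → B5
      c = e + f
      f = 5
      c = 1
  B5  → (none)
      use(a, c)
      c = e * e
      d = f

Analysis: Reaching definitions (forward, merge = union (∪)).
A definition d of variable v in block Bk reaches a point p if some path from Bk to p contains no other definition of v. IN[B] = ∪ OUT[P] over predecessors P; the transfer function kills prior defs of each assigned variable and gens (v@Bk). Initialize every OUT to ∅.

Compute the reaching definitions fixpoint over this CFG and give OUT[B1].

Answer: {a@B2, b@B0, c@B1, e@B1, f@B2}

Derivation:
Fixpoint table:
  B0: | IN={a@B2, b@B0, c@B1, e@B1, f@B2} | OUT={a@B2, b@B0, c@B1, e@B1, f@B2}
  B1: | IN={a@B2, b@B0, c@B1, e@B1, f@B2} | OUT={a@B2, b@B0, c@B1, e@B1, f@B2}
  B2: | IN={a@B2, b@B0, c@B1, e@B1, f@B2} | OUT={a@B2, b@B0, c@B1, e@B1, f@B2}
  B3: | IN={a@B2, b@B0, c@B1, e@B1, f@B2} | OUT={a@B2, b@B0, c@B1, e@B1, f@B3}
  B4: | IN={a@B2, b@B0, c@B1, e@B1, f@B3} | OUT={a@B2, b@B0, c@B4, e@B1, f@B4}
  B5: | IN={a@B2, b@B0, c@B1, c@B4, e@B1, f@B2, f@B3, f@B4} | OUT={a@B2, b@B0, c@B5, d@B5, e@B1, f@B2, f@B3, f@B4}

Merge at B1: IN[B1] = OUT[B0] = {a@B2, b@B0, c@B1, e@B1, f@B2}
Applying B1's transfer function to that IN value gives OUT[B1] (row B1 above).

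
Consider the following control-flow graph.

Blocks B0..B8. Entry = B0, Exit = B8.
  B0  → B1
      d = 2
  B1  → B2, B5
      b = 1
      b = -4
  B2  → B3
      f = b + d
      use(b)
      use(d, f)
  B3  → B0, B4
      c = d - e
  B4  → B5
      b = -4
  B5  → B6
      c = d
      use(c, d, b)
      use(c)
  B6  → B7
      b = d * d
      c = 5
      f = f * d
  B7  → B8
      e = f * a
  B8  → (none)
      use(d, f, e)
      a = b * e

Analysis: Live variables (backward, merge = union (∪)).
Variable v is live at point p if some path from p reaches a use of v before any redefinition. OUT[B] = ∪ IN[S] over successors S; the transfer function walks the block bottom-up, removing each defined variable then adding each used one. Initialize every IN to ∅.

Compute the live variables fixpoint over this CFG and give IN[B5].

Converged values:
  B0:  IN={a, e, f}  OUT={a, d, e, f}
  B1:  IN={a, d, e, f}  OUT={a, b, d, e, f}
  B2:  IN={a, b, d, e}  OUT={a, d, e, f}
  B3:  IN={a, d, e, f}  OUT={a, d, e, f}
  B4:  IN={a, d, f}  OUT={a, b, d, f}
  B5:  IN={a, b, d, f}  OUT={a, d, f}
  B6:  IN={a, d, f}  OUT={a, b, d, f}
  B7:  IN={a, b, d, f}  OUT={b, d, e, f}
  B8:  IN={b, d, e, f}  OUT={}

Merge at B5: OUT[B5] = IN[B6] = {a, d, f}
Applying B5's transfer function to that OUT value gives IN[B5] (row B5 above).

Answer: {a, b, d, f}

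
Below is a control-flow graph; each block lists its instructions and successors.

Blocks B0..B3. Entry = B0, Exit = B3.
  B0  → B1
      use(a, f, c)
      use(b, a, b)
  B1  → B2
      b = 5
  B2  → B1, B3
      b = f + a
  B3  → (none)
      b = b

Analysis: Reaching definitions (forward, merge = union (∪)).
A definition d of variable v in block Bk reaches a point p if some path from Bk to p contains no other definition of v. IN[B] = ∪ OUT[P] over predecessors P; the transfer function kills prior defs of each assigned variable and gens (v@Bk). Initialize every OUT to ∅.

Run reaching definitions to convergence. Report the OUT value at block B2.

Answer: {b@B2}

Derivation:
Per-block solution:
  B0:   IN={}   OUT={}
  B1:   IN={b@B2}   OUT={b@B1}
  B2:   IN={b@B1}   OUT={b@B2}
  B3:   IN={b@B2}   OUT={b@B3}

Merge at B2: IN[B2] = OUT[B1] = {b@B1}
Applying B2's transfer function to that IN value gives OUT[B2] (row B2 above).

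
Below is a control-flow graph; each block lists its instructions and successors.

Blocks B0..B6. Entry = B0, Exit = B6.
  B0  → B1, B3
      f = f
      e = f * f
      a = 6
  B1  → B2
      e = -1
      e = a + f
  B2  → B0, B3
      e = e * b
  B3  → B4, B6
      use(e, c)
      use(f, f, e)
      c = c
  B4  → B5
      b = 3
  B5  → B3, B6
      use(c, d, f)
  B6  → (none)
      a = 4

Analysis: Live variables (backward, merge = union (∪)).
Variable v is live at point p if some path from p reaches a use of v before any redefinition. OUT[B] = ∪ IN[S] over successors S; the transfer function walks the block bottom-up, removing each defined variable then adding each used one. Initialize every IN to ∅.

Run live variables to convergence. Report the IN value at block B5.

Answer: {c, d, e, f}

Derivation:
Fixpoint table:
  B0:   IN={b, c, d, f}   OUT={a, b, c, d, e, f}
  B1:   IN={a, b, c, d, f}   OUT={b, c, d, e, f}
  B2:   IN={b, c, d, e, f}   OUT={b, c, d, e, f}
  B3:   IN={c, d, e, f}   OUT={c, d, e, f}
  B4:   IN={c, d, e, f}   OUT={c, d, e, f}
  B5:   IN={c, d, e, f}   OUT={c, d, e, f}
  B6:   IN={}   OUT={}

Merge at B5: OUT[B5] = IN[B3] ⊔ IN[B6] = {c, d, e, f}
Applying B5's transfer function to that OUT value gives IN[B5] (row B5 above).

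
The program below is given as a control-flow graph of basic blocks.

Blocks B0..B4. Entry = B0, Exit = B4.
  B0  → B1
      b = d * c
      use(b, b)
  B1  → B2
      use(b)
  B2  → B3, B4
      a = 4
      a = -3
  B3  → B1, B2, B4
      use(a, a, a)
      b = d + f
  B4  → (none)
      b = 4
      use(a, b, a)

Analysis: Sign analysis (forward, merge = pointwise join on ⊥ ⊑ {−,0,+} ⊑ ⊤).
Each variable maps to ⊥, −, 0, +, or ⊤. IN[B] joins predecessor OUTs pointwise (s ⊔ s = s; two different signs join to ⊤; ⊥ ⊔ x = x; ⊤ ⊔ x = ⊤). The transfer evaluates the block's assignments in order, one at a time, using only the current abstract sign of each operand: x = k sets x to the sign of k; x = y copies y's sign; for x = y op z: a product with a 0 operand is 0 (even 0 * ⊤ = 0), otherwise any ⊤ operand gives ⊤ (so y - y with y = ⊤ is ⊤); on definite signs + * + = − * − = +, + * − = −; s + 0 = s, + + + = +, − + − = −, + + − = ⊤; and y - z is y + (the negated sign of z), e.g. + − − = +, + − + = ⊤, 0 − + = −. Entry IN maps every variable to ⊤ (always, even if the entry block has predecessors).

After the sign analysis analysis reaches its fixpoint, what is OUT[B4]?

Answer: {a: -, b: +, c: ⊤, d: ⊤, e: ⊤, f: ⊤}

Derivation:
Converged values:
  B0:   IN=(all ⊤)   OUT=(all ⊤)
  B1:   IN=(all ⊤)   OUT=(all ⊤)
  B2:   IN=(all ⊤)   OUT={a:-; rest ⊤}
  B3:   IN={a:-; rest ⊤}   OUT={a:-; rest ⊤}
  B4:   IN={a:-; rest ⊤}   OUT={a:-, b:+; rest ⊤}

Merge at B4: IN[B4] = OUT[B2] ⊔ OUT[B3] = {a: -, b: ⊤, c: ⊤, d: ⊤, e: ⊤, f: ⊤}
Applying B4's transfer function to that IN value gives OUT[B4] (row B4 above).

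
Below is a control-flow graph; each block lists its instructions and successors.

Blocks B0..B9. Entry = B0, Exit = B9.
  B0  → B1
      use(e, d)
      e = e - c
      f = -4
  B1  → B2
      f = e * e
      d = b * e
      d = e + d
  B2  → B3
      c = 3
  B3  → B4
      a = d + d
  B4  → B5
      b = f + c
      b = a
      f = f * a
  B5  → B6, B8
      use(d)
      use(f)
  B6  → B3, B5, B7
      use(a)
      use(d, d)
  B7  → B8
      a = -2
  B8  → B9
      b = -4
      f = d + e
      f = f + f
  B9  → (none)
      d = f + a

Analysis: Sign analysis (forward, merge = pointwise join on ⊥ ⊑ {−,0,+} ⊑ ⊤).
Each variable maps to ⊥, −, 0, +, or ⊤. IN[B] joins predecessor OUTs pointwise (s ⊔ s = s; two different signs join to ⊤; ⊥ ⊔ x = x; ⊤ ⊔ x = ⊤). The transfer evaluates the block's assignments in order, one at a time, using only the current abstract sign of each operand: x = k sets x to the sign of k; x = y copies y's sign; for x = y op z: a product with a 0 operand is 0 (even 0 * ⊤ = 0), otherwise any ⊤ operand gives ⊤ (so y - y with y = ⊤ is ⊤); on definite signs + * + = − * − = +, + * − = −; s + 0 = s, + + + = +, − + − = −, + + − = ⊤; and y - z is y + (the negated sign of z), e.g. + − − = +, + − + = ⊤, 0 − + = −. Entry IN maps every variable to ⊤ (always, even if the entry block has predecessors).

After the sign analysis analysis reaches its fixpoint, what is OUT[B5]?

Answer: {a: ⊤, b: ⊤, c: +, d: ⊤, e: ⊤, f: ⊤}

Derivation:
Converged values:
  B0:   IN=(all ⊤)   OUT={f:-; rest ⊤}
  B1:   IN={f:-; rest ⊤}   OUT=(all ⊤)
  B2:   IN=(all ⊤)   OUT={c:+; rest ⊤}
  B3:   IN={c:+; rest ⊤}   OUT={c:+; rest ⊤}
  B4:   IN={c:+; rest ⊤}   OUT={c:+; rest ⊤}
  B5:   IN={c:+; rest ⊤}   OUT={c:+; rest ⊤}
  B6:   IN={c:+; rest ⊤}   OUT={c:+; rest ⊤}
  B7:   IN={c:+; rest ⊤}   OUT={a:-, c:+; rest ⊤}
  B8:   IN={c:+; rest ⊤}   OUT={b:-, c:+; rest ⊤}
  B9:   IN={b:-, c:+; rest ⊤}   OUT={b:-, c:+; rest ⊤}

Merge at B5: IN[B5] = OUT[B4] ⊔ OUT[B6] = {a: ⊤, b: ⊤, c: +, d: ⊤, e: ⊤, f: ⊤}
Applying B5's transfer function to that IN value gives OUT[B5] (row B5 above).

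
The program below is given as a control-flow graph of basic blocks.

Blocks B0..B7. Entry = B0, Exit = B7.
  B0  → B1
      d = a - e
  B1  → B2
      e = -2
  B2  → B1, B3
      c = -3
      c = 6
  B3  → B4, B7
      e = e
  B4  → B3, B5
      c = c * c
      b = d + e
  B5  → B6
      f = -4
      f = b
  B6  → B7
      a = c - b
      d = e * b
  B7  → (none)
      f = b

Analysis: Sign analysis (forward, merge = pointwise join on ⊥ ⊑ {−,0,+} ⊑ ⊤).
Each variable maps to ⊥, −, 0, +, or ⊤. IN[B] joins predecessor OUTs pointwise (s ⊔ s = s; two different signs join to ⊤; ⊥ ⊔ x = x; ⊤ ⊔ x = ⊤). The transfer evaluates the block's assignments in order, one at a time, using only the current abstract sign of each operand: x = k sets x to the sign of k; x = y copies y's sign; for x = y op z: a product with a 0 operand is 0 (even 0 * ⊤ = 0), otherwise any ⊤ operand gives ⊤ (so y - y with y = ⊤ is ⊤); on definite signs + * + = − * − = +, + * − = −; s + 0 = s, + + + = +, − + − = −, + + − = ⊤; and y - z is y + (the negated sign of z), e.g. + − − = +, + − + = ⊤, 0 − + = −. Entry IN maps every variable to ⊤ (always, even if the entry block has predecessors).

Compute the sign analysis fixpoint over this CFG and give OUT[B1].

Answer: {a: ⊤, b: ⊤, c: ⊤, d: ⊤, e: -, f: ⊤}

Working:
Converged values:
  B0:  IN=(all ⊤)  OUT=(all ⊤)
  B1:  IN=(all ⊤)  OUT={e:-; rest ⊤}
  B2:  IN={e:-; rest ⊤}  OUT={c:+, e:-; rest ⊤}
  B3:  IN={c:+, e:-; rest ⊤}  OUT={c:+, e:-; rest ⊤}
  B4:  IN={c:+, e:-; rest ⊤}  OUT={c:+, e:-; rest ⊤}
  B5:  IN={c:+, e:-; rest ⊤}  OUT={c:+, e:-; rest ⊤}
  B6:  IN={c:+, e:-; rest ⊤}  OUT={c:+, e:-; rest ⊤}
  B7:  IN={c:+, e:-; rest ⊤}  OUT={c:+, e:-; rest ⊤}

Merge at B1: IN[B1] = OUT[B0] ⊔ OUT[B2] = {a: ⊤, b: ⊤, c: ⊤, d: ⊤, e: ⊤, f: ⊤}
Applying B1's transfer function to that IN value gives OUT[B1] (row B1 above).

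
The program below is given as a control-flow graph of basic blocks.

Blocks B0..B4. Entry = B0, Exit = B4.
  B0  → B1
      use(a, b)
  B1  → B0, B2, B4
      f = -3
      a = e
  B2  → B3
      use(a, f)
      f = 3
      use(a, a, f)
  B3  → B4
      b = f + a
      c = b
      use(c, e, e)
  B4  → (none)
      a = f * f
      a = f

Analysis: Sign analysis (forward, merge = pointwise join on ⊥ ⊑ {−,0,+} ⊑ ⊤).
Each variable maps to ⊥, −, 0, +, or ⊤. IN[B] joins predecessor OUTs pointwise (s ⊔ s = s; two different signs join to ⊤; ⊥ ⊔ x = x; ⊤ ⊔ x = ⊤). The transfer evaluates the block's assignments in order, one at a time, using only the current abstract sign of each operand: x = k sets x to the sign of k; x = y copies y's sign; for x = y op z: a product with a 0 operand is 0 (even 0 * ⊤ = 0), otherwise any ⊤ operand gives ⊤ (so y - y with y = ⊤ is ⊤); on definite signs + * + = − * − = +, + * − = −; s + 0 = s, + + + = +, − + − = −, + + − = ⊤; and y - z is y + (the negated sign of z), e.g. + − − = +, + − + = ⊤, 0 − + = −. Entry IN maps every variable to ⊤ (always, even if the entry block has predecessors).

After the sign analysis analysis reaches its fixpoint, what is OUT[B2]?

Answer: {a: ⊤, b: ⊤, c: ⊤, d: ⊤, e: ⊤, f: +}

Working:
Per-block solution:
  B0:  IN=(all ⊤)  OUT=(all ⊤)
  B1:  IN=(all ⊤)  OUT={f:-; rest ⊤}
  B2:  IN={f:-; rest ⊤}  OUT={f:+; rest ⊤}
  B3:  IN={f:+; rest ⊤}  OUT={f:+; rest ⊤}
  B4:  IN=(all ⊤)  OUT=(all ⊤)

Merge at B2: IN[B2] = OUT[B1] = {a: ⊤, b: ⊤, c: ⊤, d: ⊤, e: ⊤, f: -}
Applying B2's transfer function to that IN value gives OUT[B2] (row B2 above).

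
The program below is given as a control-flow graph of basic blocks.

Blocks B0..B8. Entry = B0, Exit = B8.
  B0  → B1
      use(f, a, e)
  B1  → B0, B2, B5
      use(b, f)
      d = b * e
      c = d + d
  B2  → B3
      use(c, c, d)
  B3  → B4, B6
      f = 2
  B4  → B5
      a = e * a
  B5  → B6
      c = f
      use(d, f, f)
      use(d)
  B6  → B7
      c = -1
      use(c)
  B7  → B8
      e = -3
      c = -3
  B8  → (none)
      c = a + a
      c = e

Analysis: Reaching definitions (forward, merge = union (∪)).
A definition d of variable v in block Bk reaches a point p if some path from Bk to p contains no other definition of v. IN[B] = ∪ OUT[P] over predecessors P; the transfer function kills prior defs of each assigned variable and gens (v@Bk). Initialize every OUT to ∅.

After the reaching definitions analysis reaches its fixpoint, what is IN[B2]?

Answer: {c@B1, d@B1}

Working:
Converged values:
  B0: | IN={c@B1, d@B1} | OUT={c@B1, d@B1}
  B1: | IN={c@B1, d@B1} | OUT={c@B1, d@B1}
  B2: | IN={c@B1, d@B1} | OUT={c@B1, d@B1}
  B3: | IN={c@B1, d@B1} | OUT={c@B1, d@B1, f@B3}
  B4: | IN={c@B1, d@B1, f@B3} | OUT={a@B4, c@B1, d@B1, f@B3}
  B5: | IN={a@B4, c@B1, d@B1, f@B3} | OUT={a@B4, c@B5, d@B1, f@B3}
  B6: | IN={a@B4, c@B1, c@B5, d@B1, f@B3} | OUT={a@B4, c@B6, d@B1, f@B3}
  B7: | IN={a@B4, c@B6, d@B1, f@B3} | OUT={a@B4, c@B7, d@B1, e@B7, f@B3}
  B8: | IN={a@B4, c@B7, d@B1, e@B7, f@B3} | OUT={a@B4, c@B8, d@B1, e@B7, f@B3}

Merge at B2: IN[B2] = OUT[B1] = {c@B1, d@B1}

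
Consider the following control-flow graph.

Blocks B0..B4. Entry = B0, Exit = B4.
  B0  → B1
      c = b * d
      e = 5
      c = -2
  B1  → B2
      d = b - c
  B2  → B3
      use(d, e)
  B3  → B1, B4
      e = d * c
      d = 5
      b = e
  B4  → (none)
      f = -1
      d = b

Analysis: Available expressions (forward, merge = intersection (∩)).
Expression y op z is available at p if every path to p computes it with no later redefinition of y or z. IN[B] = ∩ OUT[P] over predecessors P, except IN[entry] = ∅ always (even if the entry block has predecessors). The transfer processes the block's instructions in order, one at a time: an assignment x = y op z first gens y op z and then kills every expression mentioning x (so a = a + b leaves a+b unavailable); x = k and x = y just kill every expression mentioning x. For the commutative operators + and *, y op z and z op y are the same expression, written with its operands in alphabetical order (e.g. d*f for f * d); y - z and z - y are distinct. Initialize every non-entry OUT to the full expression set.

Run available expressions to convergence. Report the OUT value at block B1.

Answer: {b-c}

Working:
Per-block solution:
  B0:   IN={}   OUT={b*d}
  B1:   IN={}   OUT={b-c}
  B2:   IN={b-c}   OUT={b-c}
  B3:   IN={b-c}   OUT={}
  B4:   IN={}   OUT={}

Merge at B1: IN[B1] = OUT[B0] ∩ OUT[B3] = {}
Applying B1's transfer function to that IN value gives OUT[B1] (row B1 above).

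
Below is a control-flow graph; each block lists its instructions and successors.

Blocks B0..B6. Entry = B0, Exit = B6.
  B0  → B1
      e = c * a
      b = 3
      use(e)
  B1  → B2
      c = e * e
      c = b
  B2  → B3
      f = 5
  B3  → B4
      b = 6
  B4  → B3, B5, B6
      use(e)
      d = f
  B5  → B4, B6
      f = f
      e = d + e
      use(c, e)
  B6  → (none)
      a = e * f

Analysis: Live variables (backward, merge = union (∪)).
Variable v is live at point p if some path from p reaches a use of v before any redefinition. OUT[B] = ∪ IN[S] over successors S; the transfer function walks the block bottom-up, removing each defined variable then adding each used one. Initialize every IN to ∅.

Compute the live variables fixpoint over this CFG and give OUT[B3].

Answer: {c, e, f}

Trace:
Fixpoint table:
  B0:   IN={a, c}   OUT={b, e}
  B1:   IN={b, e}   OUT={c, e}
  B2:   IN={c, e}   OUT={c, e, f}
  B3:   IN={c, e, f}   OUT={c, e, f}
  B4:   IN={c, e, f}   OUT={c, d, e, f}
  B5:   IN={c, d, e, f}   OUT={c, e, f}
  B6:   IN={e, f}   OUT={}

Merge at B3: OUT[B3] = IN[B4] = {c, e, f}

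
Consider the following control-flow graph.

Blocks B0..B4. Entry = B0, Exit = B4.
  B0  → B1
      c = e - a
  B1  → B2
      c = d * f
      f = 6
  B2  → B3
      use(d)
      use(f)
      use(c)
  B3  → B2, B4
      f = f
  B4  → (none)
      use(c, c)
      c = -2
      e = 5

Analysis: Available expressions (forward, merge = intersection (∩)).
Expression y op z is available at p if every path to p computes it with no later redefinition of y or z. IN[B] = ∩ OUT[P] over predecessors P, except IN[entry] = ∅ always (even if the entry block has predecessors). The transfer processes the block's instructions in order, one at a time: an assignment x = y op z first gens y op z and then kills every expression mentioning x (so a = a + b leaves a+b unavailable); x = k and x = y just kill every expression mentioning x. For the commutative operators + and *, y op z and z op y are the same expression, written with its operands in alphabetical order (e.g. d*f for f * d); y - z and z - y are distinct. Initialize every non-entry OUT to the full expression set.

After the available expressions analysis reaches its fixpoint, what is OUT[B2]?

Answer: {e-a}

Working:
Fixpoint table:
  B0: | IN={} | OUT={e-a}
  B1: | IN={e-a} | OUT={e-a}
  B2: | IN={e-a} | OUT={e-a}
  B3: | IN={e-a} | OUT={e-a}
  B4: | IN={e-a} | OUT={}

Merge at B2: IN[B2] = OUT[B1] ∩ OUT[B3] = {e-a}
Applying B2's transfer function to that IN value gives OUT[B2] (row B2 above).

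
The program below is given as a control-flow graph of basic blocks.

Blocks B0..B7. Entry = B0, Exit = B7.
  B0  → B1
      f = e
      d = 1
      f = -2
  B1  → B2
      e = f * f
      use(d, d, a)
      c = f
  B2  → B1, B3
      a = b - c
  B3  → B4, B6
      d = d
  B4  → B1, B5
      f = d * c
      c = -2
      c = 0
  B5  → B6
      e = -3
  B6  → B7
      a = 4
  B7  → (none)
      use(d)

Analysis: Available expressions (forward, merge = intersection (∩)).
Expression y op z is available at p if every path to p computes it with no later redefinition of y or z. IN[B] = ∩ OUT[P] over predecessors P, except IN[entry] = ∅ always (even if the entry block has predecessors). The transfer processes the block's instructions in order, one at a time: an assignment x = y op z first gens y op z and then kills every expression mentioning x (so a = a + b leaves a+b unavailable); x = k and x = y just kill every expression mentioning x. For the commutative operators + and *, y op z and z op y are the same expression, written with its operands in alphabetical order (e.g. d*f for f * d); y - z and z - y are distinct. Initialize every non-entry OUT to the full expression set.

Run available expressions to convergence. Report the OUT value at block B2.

Answer: {b-c, f*f}

Derivation:
Fixpoint table:
  B0:   IN={}   OUT={}
  B1:   IN={}   OUT={f*f}
  B2:   IN={f*f}   OUT={b-c, f*f}
  B3:   IN={b-c, f*f}   OUT={b-c, f*f}
  B4:   IN={b-c, f*f}   OUT={}
  B5:   IN={}   OUT={}
  B6:   IN={}   OUT={}
  B7:   IN={}   OUT={}

Merge at B2: IN[B2] = OUT[B1] = {f*f}
Applying B2's transfer function to that IN value gives OUT[B2] (row B2 above).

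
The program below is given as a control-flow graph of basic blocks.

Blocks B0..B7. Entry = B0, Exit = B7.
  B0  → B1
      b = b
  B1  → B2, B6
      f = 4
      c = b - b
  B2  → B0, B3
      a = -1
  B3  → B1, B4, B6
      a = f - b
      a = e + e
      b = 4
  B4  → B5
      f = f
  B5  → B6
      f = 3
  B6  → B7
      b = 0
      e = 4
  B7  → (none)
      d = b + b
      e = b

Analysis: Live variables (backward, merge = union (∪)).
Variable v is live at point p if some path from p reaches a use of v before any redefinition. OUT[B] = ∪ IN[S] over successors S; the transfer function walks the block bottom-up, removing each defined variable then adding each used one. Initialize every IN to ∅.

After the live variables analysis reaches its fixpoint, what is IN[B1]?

Answer: {b, e}

Derivation:
Converged values:
  B0:   IN={b, e}   OUT={b, e}
  B1:   IN={b, e}   OUT={b, e, f}
  B2:   IN={b, e, f}   OUT={b, e, f}
  B3:   IN={b, e, f}   OUT={b, e, f}
  B4:   IN={f}   OUT={}
  B5:   IN={}   OUT={}
  B6:   IN={}   OUT={b}
  B7:   IN={b}   OUT={}

Merge at B1: OUT[B1] = IN[B2] ⊔ IN[B6] = {b, e, f}
Applying B1's transfer function to that OUT value gives IN[B1] (row B1 above).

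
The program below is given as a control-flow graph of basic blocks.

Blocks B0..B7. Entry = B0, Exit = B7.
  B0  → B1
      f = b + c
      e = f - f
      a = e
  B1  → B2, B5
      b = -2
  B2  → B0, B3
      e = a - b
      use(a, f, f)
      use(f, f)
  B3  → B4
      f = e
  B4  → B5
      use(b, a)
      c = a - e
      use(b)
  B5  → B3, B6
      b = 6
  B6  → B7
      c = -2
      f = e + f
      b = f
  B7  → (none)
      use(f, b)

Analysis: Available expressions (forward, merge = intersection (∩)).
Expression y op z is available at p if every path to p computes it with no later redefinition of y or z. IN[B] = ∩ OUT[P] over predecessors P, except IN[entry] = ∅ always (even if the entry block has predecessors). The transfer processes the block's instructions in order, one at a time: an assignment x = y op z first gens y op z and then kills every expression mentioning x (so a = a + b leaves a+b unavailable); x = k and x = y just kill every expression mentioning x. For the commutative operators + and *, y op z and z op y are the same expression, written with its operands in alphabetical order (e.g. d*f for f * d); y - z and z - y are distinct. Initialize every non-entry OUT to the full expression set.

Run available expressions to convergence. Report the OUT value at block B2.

Converged values:
  B0:   IN={}   OUT={b+c, f-f}
  B1:   IN={b+c, f-f}   OUT={f-f}
  B2:   IN={f-f}   OUT={a-b, f-f}
  B3:   IN={}   OUT={}
  B4:   IN={}   OUT={a-e}
  B5:   IN={}   OUT={}
  B6:   IN={}   OUT={}
  B7:   IN={}   OUT={}

Merge at B2: IN[B2] = OUT[B1] = {f-f}
Applying B2's transfer function to that IN value gives OUT[B2] (row B2 above).

Answer: {a-b, f-f}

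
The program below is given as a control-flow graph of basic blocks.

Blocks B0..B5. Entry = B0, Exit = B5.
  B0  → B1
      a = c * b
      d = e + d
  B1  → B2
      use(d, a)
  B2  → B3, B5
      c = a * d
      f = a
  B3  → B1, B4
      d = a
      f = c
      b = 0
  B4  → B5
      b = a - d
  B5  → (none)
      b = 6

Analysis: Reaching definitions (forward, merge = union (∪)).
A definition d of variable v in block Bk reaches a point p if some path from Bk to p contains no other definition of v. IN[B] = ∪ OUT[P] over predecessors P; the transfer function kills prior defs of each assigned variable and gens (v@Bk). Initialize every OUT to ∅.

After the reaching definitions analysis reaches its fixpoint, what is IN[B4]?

Answer: {a@B0, b@B3, c@B2, d@B3, f@B3}

Trace:
Converged values:
  B0: | IN={} | OUT={a@B0, d@B0}
  B1: | IN={a@B0, b@B3, c@B2, d@B0, d@B3, f@B3} | OUT={a@B0, b@B3, c@B2, d@B0, d@B3, f@B3}
  B2: | IN={a@B0, b@B3, c@B2, d@B0, d@B3, f@B3} | OUT={a@B0, b@B3, c@B2, d@B0, d@B3, f@B2}
  B3: | IN={a@B0, b@B3, c@B2, d@B0, d@B3, f@B2} | OUT={a@B0, b@B3, c@B2, d@B3, f@B3}
  B4: | IN={a@B0, b@B3, c@B2, d@B3, f@B3} | OUT={a@B0, b@B4, c@B2, d@B3, f@B3}
  B5: | IN={a@B0, b@B3, b@B4, c@B2, d@B0, d@B3, f@B2, f@B3} | OUT={a@B0, b@B5, c@B2, d@B0, d@B3, f@B2, f@B3}

Merge at B4: IN[B4] = OUT[B3] = {a@B0, b@B3, c@B2, d@B3, f@B3}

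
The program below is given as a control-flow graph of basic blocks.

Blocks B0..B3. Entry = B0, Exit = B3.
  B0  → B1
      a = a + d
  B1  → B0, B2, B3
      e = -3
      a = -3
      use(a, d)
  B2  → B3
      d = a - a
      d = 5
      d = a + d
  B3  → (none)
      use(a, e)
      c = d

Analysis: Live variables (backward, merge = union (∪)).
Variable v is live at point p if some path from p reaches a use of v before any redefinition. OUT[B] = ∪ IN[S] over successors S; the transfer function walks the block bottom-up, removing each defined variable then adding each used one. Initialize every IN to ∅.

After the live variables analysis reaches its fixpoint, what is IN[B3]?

Answer: {a, d, e}

Trace:
Converged values:
  B0: | IN={a, d} | OUT={d}
  B1: | IN={d} | OUT={a, d, e}
  B2: | IN={a, e} | OUT={a, d, e}
  B3: | IN={a, d, e} | OUT={}

B3 is the boundary node: OUT[B3] = {}
Applying B3's transfer function to that OUT value gives IN[B3] (row B3 above).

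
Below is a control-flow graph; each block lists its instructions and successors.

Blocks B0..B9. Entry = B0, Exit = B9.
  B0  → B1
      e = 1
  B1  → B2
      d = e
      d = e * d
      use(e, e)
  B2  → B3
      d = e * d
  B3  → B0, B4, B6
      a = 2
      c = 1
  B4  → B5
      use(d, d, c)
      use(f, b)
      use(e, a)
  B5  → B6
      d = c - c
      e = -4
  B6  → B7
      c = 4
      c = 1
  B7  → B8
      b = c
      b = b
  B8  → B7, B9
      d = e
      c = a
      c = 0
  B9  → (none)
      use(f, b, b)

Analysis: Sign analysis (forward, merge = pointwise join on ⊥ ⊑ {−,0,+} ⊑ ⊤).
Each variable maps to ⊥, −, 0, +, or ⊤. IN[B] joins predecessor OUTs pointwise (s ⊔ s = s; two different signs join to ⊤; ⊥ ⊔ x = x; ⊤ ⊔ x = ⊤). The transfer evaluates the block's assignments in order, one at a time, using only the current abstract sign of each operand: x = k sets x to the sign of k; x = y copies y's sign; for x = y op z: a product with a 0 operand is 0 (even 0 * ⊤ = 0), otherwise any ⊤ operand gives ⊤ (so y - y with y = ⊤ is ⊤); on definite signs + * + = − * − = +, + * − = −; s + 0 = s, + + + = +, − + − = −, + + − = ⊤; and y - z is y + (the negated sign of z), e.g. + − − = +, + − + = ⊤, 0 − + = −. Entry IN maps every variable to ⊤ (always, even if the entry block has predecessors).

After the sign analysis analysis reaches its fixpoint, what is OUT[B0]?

Per-block solution:
  B0:  IN=(all ⊤)  OUT={e:+; rest ⊤}
  B1:  IN={e:+; rest ⊤}  OUT={d:+, e:+; rest ⊤}
  B2:  IN={d:+, e:+; rest ⊤}  OUT={d:+, e:+; rest ⊤}
  B3:  IN={d:+, e:+; rest ⊤}  OUT={a:+, c:+, d:+, e:+; rest ⊤}
  B4:  IN={a:+, c:+, d:+, e:+; rest ⊤}  OUT={a:+, c:+, d:+, e:+; rest ⊤}
  B5:  IN={a:+, c:+, d:+, e:+; rest ⊤}  OUT={a:+, c:+, e:-; rest ⊤}
  B6:  IN={a:+, c:+; rest ⊤}  OUT={a:+, c:+; rest ⊤}
  B7:  IN={a:+; rest ⊤}  OUT={a:+; rest ⊤}
  B8:  IN={a:+; rest ⊤}  OUT={a:+, c:0; rest ⊤}
  B9:  IN={a:+, c:0; rest ⊤}  OUT={a:+, c:0; rest ⊤}

Merge at B0 (entry node, so the boundary value (all ⊤) is joined with the incoming edge(s)): IN[B0] = (all ⊤) ⊔ OUT[B3] = {a: ⊤, b: ⊤, c: ⊤, d: ⊤, e: ⊤, f: ⊤}
Applying B0's transfer function to that IN value gives OUT[B0] (row B0 above).

Answer: {a: ⊤, b: ⊤, c: ⊤, d: ⊤, e: +, f: ⊤}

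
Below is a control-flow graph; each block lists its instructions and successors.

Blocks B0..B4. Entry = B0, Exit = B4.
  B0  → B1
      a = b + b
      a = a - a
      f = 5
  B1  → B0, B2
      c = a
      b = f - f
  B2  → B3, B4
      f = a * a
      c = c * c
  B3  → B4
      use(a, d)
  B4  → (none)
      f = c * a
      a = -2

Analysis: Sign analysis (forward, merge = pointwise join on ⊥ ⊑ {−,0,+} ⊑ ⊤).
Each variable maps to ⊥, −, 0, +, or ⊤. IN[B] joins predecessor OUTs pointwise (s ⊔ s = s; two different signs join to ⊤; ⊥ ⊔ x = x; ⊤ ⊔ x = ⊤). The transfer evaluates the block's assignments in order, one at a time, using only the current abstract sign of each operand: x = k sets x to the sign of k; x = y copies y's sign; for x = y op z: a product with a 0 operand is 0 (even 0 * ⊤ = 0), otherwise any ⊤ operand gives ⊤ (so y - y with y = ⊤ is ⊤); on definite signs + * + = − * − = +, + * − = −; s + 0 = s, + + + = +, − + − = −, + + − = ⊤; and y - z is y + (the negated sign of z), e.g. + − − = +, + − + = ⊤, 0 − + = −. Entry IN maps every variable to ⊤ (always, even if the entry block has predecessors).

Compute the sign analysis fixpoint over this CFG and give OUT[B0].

Answer: {a: ⊤, b: ⊤, c: ⊤, d: ⊤, e: ⊤, f: +}

Working:
Fixpoint table:
  B0:  IN=(all ⊤)  OUT={f:+; rest ⊤}
  B1:  IN={f:+; rest ⊤}  OUT={f:+; rest ⊤}
  B2:  IN={f:+; rest ⊤}  OUT=(all ⊤)
  B3:  IN=(all ⊤)  OUT=(all ⊤)
  B4:  IN=(all ⊤)  OUT={a:-; rest ⊤}

Merge at B0 (entry node, so the boundary value (all ⊤) is joined with the incoming edge(s)): IN[B0] = (all ⊤) ⊔ OUT[B1] = {a: ⊤, b: ⊤, c: ⊤, d: ⊤, e: ⊤, f: ⊤}
Applying B0's transfer function to that IN value gives OUT[B0] (row B0 above).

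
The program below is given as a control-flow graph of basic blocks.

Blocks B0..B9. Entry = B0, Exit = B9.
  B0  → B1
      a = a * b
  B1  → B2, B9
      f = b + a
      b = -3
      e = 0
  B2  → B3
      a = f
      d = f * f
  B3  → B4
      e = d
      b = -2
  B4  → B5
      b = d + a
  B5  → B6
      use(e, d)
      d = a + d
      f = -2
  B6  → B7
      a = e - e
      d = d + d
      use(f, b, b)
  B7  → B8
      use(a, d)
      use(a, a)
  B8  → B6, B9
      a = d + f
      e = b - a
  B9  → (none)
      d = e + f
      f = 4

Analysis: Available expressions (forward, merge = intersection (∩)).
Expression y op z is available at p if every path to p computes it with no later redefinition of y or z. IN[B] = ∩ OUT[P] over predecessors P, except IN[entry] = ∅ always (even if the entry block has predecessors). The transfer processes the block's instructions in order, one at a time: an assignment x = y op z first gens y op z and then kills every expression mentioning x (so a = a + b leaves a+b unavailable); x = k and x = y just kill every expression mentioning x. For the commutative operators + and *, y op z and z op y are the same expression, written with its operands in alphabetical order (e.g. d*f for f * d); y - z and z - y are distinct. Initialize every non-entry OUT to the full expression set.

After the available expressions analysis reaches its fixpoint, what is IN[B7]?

Per-block solution:
  B0:   IN={}   OUT={}
  B1:   IN={}   OUT={}
  B2:   IN={}   OUT={f*f}
  B3:   IN={f*f}   OUT={f*f}
  B4:   IN={f*f}   OUT={a+d, f*f}
  B5:   IN={a+d, f*f}   OUT={}
  B6:   IN={}   OUT={e-e}
  B7:   IN={e-e}   OUT={e-e}
  B8:   IN={e-e}   OUT={b-a, d+f}
  B9:   IN={}   OUT={}

Merge at B7: IN[B7] = OUT[B6] = {e-e}

Answer: {e-e}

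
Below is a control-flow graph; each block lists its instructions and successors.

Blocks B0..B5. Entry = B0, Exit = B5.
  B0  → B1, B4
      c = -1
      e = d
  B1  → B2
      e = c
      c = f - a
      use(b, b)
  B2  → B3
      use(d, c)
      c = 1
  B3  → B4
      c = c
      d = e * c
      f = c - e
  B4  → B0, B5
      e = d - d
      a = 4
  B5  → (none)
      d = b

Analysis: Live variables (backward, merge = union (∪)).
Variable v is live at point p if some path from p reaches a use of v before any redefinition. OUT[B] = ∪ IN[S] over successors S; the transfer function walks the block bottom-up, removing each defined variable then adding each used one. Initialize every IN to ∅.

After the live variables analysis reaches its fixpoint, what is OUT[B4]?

Answer: {a, b, d, f}

Trace:
Fixpoint table:
  B0:  IN={a, b, d, f}  OUT={a, b, c, d, f}
  B1:  IN={a, b, c, d, f}  OUT={b, c, d, e}
  B2:  IN={b, c, d, e}  OUT={b, c, e}
  B3:  IN={b, c, e}  OUT={b, d, f}
  B4:  IN={b, d, f}  OUT={a, b, d, f}
  B5:  IN={b}  OUT={}

Merge at B4: OUT[B4] = IN[B0] ⊔ IN[B5] = {a, b, d, f}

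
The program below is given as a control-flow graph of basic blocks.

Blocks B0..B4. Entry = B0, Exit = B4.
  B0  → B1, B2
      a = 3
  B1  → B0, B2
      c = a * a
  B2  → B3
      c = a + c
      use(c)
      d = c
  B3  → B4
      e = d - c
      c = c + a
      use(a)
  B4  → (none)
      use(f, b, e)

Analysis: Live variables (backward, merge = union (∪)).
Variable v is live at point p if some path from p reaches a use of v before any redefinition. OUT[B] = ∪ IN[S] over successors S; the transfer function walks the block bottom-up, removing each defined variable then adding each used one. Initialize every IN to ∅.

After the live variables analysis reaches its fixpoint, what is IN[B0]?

Fixpoint table:
  B0:   IN={b, c, f}   OUT={a, b, c, f}
  B1:   IN={a, b, f}   OUT={a, b, c, f}
  B2:   IN={a, b, c, f}   OUT={a, b, c, d, f}
  B3:   IN={a, b, c, d, f}   OUT={b, e, f}
  B4:   IN={b, e, f}   OUT={}

Merge at B0: OUT[B0] = IN[B1] ⊔ IN[B2] = {a, b, c, f}
Applying B0's transfer function to that OUT value gives IN[B0] (row B0 above).

Answer: {b, c, f}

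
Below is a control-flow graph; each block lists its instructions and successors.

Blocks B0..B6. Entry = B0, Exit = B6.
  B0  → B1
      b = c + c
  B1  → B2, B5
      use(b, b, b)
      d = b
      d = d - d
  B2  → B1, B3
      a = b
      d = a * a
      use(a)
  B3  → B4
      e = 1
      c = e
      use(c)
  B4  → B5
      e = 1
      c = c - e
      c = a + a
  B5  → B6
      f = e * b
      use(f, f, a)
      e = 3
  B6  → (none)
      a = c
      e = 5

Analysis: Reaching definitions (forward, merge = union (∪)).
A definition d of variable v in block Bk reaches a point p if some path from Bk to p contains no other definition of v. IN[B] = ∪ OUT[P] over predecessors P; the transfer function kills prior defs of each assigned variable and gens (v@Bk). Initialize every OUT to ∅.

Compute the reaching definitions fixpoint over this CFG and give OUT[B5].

Converged values:
  B0:   IN={}   OUT={b@B0}
  B1:   IN={a@B2, b@B0, d@B2}   OUT={a@B2, b@B0, d@B1}
  B2:   IN={a@B2, b@B0, d@B1}   OUT={a@B2, b@B0, d@B2}
  B3:   IN={a@B2, b@B0, d@B2}   OUT={a@B2, b@B0, c@B3, d@B2, e@B3}
  B4:   IN={a@B2, b@B0, c@B3, d@B2, e@B3}   OUT={a@B2, b@B0, c@B4, d@B2, e@B4}
  B5:   IN={a@B2, b@B0, c@B4, d@B1, d@B2, e@B4}   OUT={a@B2, b@B0, c@B4, d@B1, d@B2, e@B5, f@B5}
  B6:   IN={a@B2, b@B0, c@B4, d@B1, d@B2, e@B5, f@B5}   OUT={a@B6, b@B0, c@B4, d@B1, d@B2, e@B6, f@B5}

Merge at B5: IN[B5] = OUT[B1] ⊔ OUT[B4] = {a@B2, b@B0, c@B4, d@B1, d@B2, e@B4}
Applying B5's transfer function to that IN value gives OUT[B5] (row B5 above).

Answer: {a@B2, b@B0, c@B4, d@B1, d@B2, e@B5, f@B5}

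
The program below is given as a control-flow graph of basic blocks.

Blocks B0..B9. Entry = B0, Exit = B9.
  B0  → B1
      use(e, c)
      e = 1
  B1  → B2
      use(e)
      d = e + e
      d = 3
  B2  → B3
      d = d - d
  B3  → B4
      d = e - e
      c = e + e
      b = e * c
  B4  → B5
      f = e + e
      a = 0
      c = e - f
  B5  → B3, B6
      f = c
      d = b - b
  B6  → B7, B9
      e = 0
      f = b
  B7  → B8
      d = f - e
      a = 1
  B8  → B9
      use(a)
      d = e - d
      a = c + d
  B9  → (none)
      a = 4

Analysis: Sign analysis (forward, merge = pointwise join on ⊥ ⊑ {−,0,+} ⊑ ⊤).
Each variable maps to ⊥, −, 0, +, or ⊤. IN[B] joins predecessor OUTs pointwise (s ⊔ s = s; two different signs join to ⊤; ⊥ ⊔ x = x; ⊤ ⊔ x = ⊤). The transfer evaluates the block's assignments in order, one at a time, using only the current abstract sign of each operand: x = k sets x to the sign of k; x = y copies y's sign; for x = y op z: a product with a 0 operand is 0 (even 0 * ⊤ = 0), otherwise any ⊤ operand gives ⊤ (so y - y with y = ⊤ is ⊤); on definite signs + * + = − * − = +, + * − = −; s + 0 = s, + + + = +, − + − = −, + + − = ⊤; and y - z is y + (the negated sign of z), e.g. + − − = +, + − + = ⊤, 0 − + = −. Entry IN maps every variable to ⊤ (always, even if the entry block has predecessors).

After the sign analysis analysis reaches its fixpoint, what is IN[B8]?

Answer: {a: +, b: +, c: ⊤, d: +, e: 0, f: +}

Working:
Converged values:
  B0: | IN=(all ⊤) | OUT={e:+; rest ⊤}
  B1: | IN={e:+; rest ⊤} | OUT={d:+, e:+; rest ⊤}
  B2: | IN={d:+, e:+; rest ⊤} | OUT={e:+; rest ⊤}
  B3: | IN={e:+; rest ⊤} | OUT={b:+, c:+, e:+; rest ⊤}
  B4: | IN={b:+, c:+, e:+; rest ⊤} | OUT={a:0, b:+, e:+, f:+; rest ⊤}
  B5: | IN={a:0, b:+, e:+, f:+; rest ⊤} | OUT={a:0, b:+, e:+; rest ⊤}
  B6: | IN={a:0, b:+, e:+; rest ⊤} | OUT={a:0, b:+, e:0, f:+; rest ⊤}
  B7: | IN={a:0, b:+, e:0, f:+; rest ⊤} | OUT={a:+, b:+, d:+, e:0, f:+; rest ⊤}
  B8: | IN={a:+, b:+, d:+, e:0, f:+; rest ⊤} | OUT={b:+, d:-, e:0, f:+; rest ⊤}
  B9: | IN={b:+, e:0, f:+; rest ⊤} | OUT={a:+, b:+, e:0, f:+; rest ⊤}

Merge at B8: IN[B8] = OUT[B7] = {a: +, b: +, c: ⊤, d: +, e: 0, f: +}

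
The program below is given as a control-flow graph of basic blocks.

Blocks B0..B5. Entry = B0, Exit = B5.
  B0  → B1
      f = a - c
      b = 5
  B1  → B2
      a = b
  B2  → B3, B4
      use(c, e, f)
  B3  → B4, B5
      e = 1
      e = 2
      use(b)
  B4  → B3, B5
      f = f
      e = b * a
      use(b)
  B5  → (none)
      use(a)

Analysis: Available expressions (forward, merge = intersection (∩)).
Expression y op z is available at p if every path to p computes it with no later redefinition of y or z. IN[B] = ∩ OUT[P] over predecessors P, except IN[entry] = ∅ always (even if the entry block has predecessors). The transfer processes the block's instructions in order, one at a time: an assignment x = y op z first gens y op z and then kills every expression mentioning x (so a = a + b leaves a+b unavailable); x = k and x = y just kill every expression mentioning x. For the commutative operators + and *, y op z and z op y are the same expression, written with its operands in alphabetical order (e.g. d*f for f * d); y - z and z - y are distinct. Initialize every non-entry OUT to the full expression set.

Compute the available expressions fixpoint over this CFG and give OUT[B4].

Per-block solution:
  B0: | IN={} | OUT={a-c}
  B1: | IN={a-c} | OUT={}
  B2: | IN={} | OUT={}
  B3: | IN={} | OUT={}
  B4: | IN={} | OUT={a*b}
  B5: | IN={} | OUT={}

Merge at B4: IN[B4] = OUT[B2] ∩ OUT[B3] = {}
Applying B4's transfer function to that IN value gives OUT[B4] (row B4 above).

Answer: {a*b}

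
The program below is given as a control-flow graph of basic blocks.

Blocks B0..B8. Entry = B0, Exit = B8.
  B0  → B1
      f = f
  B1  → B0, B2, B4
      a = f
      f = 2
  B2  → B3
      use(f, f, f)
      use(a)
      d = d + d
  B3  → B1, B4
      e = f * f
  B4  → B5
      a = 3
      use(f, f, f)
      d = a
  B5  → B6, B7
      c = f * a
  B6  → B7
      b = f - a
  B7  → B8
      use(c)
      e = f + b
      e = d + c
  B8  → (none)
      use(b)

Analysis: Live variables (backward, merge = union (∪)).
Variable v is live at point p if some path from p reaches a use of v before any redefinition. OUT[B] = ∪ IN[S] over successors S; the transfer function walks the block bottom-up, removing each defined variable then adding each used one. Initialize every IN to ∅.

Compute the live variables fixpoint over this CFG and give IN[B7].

Answer: {b, c, d, f}

Trace:
Converged values:
  B0: | IN={b, d, f} | OUT={b, d, f}
  B1: | IN={b, d, f} | OUT={a, b, d, f}
  B2: | IN={a, b, d, f} | OUT={b, d, f}
  B3: | IN={b, d, f} | OUT={b, d, f}
  B4: | IN={b, f} | OUT={a, b, d, f}
  B5: | IN={a, b, d, f} | OUT={a, b, c, d, f}
  B6: | IN={a, c, d, f} | OUT={b, c, d, f}
  B7: | IN={b, c, d, f} | OUT={b}
  B8: | IN={b} | OUT={}

Merge at B7: OUT[B7] = IN[B8] = {b}
Applying B7's transfer function to that OUT value gives IN[B7] (row B7 above).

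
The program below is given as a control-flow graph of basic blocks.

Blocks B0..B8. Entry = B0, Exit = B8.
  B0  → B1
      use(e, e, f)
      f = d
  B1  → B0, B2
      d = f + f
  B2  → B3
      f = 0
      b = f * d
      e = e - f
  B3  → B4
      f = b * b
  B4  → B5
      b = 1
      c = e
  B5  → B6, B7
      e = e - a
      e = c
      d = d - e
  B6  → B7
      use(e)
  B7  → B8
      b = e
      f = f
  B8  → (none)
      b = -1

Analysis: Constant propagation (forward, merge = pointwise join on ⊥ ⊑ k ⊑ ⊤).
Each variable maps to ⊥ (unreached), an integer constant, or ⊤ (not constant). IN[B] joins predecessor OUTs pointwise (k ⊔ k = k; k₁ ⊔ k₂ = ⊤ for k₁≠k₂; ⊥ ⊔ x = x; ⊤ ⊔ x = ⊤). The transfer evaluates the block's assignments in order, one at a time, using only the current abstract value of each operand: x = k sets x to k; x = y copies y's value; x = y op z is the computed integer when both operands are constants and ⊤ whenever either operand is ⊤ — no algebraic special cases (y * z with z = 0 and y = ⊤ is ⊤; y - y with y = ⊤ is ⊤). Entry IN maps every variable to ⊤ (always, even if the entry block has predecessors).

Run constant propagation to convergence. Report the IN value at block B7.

Fixpoint table:
  B0:   IN=(all ⊤)   OUT=(all ⊤)
  B1:   IN=(all ⊤)   OUT=(all ⊤)
  B2:   IN=(all ⊤)   OUT={f:0; rest ⊤}
  B3:   IN={f:0; rest ⊤}   OUT=(all ⊤)
  B4:   IN=(all ⊤)   OUT={b:1; rest ⊤}
  B5:   IN={b:1; rest ⊤}   OUT={b:1; rest ⊤}
  B6:   IN={b:1; rest ⊤}   OUT={b:1; rest ⊤}
  B7:   IN={b:1; rest ⊤}   OUT=(all ⊤)
  B8:   IN=(all ⊤)   OUT={b:-1; rest ⊤}

Merge at B7: IN[B7] = OUT[B5] ⊔ OUT[B6] = {a: ⊤, b: 1, c: ⊤, d: ⊤, e: ⊤, f: ⊤}

Answer: {a: ⊤, b: 1, c: ⊤, d: ⊤, e: ⊤, f: ⊤}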